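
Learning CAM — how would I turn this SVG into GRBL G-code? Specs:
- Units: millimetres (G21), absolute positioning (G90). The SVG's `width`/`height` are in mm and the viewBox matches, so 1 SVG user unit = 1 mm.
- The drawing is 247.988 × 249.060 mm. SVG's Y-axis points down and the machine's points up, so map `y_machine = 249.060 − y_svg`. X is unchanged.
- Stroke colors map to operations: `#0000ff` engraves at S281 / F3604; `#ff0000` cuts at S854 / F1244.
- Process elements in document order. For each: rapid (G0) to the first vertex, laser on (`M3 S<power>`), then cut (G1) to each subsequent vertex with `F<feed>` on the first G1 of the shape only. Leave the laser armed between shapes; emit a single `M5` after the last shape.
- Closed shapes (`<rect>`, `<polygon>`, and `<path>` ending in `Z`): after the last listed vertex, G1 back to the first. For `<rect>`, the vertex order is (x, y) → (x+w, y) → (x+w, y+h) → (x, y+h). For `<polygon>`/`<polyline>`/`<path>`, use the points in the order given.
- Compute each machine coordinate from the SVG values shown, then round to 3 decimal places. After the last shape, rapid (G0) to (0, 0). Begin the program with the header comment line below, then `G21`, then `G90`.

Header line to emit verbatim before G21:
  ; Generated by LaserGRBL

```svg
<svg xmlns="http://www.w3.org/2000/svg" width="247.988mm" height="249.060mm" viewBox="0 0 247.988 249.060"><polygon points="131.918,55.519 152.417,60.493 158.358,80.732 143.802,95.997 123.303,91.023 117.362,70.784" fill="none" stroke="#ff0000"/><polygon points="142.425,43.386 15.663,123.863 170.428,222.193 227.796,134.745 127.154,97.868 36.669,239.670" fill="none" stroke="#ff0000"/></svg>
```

Since the viewBox matches the mm dimensions, user units are millimetres directly. The only transform is the Y-flip y_m = 249.060 − y_svg.

Shape 1 is a regular polygon drawn with `<polygon>`. Its stroke #ff0000 means cut at S854, F1244. After flipping Y the toolpath is (131.918,193.541) → (152.417,188.567) → (158.358,168.328) → (143.802,153.063) → (123.303,158.037) → (117.362,178.276) → (131.918,193.541), returning to the start.

Shape 2 is a closed polygon drawn with `<polygon>`. Its stroke #ff0000 means cut at S854, F1244. After flipping Y the toolpath is (142.425,205.674) → (15.663,125.197) → (170.428,26.867) → (227.796,114.315) → (127.154,151.192) → (36.669,9.390) → (142.425,205.674), returning to the start.

; Generated by LaserGRBL
G21
G90
G0 X131.918 Y193.541
M3 S854
G1 X152.417 Y188.567 F1244
G1 X158.358 Y168.328
G1 X143.802 Y153.063
G1 X123.303 Y158.037
G1 X117.362 Y178.276
G1 X131.918 Y193.541
G0 X142.425 Y205.674
M3 S854
G1 X15.663 Y125.197 F1244
G1 X170.428 Y26.867
G1 X227.796 Y114.315
G1 X127.154 Y151.192
G1 X36.669 Y9.390
G1 X142.425 Y205.674
M5
G0 X0.000 Y0.000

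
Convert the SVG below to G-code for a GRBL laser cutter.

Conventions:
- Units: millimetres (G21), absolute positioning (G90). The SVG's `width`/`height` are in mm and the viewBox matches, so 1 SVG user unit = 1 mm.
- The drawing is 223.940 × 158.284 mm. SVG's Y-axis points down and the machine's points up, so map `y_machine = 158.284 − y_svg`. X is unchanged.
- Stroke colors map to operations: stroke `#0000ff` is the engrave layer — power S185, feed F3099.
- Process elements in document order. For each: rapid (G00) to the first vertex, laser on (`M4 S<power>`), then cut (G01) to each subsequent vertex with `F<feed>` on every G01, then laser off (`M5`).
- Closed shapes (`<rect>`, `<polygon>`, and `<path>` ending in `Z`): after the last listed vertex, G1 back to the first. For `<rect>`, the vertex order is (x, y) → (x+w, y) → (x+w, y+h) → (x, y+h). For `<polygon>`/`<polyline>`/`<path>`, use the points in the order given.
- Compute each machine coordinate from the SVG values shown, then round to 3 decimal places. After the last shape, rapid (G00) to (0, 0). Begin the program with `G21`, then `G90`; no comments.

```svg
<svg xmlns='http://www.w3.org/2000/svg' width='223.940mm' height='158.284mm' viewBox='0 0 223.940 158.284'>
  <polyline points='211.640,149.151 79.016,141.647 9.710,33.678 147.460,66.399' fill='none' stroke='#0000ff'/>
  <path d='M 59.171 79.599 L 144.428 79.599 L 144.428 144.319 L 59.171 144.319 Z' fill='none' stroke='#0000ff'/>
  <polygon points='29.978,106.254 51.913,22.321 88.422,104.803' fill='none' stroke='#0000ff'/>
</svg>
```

viewBox `0 0 223.940 158.284` with mm width/height → 1 unit = 1 mm. Flip: y_m = 158.284 − y_svg.

**Shape 1** — `<polyline>` open polyline, stroke `#0000ff` → engrave (S185, F3099). Machine vertices: (211.640,9.133) → (79.016,16.637) → (9.710,124.606) → (147.460,91.885). Open path.

**Shape 2** — `<path>` rectangle, stroke `#0000ff` → engrave (S185, F3099). Machine vertices: (59.171,78.685) → (144.428,78.685) → (144.428,13.965) → (59.171,13.965) → (59.171,78.685). Closed: final G1 returns to the first vertex.

**Shape 3** — `<polygon>` closed polygon, stroke `#0000ff` → engrave (S185, F3099). Machine vertices: (29.978,52.030) → (51.913,135.963) → (88.422,53.481) → (29.978,52.030). Closed: final G1 returns to the first vertex.

G21
G90
G00 X211.640 Y9.133
M4 S185
G01 X79.016 Y16.637 F3099
G01 X9.710 Y124.606 F3099
G01 X147.460 Y91.885 F3099
M5
G00 X59.171 Y78.685
M4 S185
G01 X144.428 Y78.685 F3099
G01 X144.428 Y13.965 F3099
G01 X59.171 Y13.965 F3099
G01 X59.171 Y78.685 F3099
M5
G00 X29.978 Y52.030
M4 S185
G01 X51.913 Y135.963 F3099
G01 X88.422 Y53.481 F3099
G01 X29.978 Y52.030 F3099
M5
G00 X0.000 Y0.000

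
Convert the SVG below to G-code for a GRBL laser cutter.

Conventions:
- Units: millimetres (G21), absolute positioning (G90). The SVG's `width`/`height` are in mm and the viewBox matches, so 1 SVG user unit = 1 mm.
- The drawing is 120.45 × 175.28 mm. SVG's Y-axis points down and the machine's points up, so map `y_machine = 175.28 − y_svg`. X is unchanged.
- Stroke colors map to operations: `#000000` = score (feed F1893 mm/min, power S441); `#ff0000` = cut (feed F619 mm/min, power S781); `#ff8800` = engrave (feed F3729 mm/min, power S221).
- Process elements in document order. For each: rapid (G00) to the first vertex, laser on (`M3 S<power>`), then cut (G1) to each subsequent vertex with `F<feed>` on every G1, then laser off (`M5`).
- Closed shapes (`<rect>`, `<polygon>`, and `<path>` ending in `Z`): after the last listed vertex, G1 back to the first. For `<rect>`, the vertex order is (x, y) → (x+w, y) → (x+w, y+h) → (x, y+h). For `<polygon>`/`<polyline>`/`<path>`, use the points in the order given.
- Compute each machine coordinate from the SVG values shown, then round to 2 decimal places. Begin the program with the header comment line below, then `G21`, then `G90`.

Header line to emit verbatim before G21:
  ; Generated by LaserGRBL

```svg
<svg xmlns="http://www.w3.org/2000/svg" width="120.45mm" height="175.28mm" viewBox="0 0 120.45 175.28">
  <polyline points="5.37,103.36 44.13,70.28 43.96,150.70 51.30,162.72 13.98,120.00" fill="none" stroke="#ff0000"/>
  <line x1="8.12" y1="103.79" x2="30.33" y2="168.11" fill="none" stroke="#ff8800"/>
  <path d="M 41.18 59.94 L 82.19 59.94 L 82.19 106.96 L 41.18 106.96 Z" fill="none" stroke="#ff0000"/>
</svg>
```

viewBox `0 0 120.45 175.28` with mm width/height → 1 unit = 1 mm. Flip: y_m = 175.28 − y_svg.

**Shape 1** — `<polyline>` open polyline, stroke `#ff0000` → cut (S781, F619). Machine vertices: (5.37,71.92) → (44.13,105.00) → (43.96,24.58) → (51.30,12.56) → (13.98,55.28). Open path.

**Shape 2** — `<line>` line segment, stroke `#ff8800` → engrave (S221, F3729). Machine vertices: (8.12,71.49) → (30.33,7.17). Open path.

**Shape 3** — `<path>` rectangle, stroke `#ff0000` → cut (S781, F619). Machine vertices: (41.18,115.34) → (82.19,115.34) → (82.19,68.32) → (41.18,68.32) → (41.18,115.34). Closed: final G1 returns to the first vertex.

; Generated by LaserGRBL
G21
G90
G00 X5.37 Y71.92
M3 S781
G1 X44.13 Y105.00 F619
G1 X43.96 Y24.58 F619
G1 X51.30 Y12.56 F619
G1 X13.98 Y55.28 F619
M5
G00 X8.12 Y71.49
M3 S221
G1 X30.33 Y7.17 F3729
M5
G00 X41.18 Y115.34
M3 S781
G1 X82.19 Y115.34 F619
G1 X82.19 Y68.32 F619
G1 X41.18 Y68.32 F619
G1 X41.18 Y115.34 F619
M5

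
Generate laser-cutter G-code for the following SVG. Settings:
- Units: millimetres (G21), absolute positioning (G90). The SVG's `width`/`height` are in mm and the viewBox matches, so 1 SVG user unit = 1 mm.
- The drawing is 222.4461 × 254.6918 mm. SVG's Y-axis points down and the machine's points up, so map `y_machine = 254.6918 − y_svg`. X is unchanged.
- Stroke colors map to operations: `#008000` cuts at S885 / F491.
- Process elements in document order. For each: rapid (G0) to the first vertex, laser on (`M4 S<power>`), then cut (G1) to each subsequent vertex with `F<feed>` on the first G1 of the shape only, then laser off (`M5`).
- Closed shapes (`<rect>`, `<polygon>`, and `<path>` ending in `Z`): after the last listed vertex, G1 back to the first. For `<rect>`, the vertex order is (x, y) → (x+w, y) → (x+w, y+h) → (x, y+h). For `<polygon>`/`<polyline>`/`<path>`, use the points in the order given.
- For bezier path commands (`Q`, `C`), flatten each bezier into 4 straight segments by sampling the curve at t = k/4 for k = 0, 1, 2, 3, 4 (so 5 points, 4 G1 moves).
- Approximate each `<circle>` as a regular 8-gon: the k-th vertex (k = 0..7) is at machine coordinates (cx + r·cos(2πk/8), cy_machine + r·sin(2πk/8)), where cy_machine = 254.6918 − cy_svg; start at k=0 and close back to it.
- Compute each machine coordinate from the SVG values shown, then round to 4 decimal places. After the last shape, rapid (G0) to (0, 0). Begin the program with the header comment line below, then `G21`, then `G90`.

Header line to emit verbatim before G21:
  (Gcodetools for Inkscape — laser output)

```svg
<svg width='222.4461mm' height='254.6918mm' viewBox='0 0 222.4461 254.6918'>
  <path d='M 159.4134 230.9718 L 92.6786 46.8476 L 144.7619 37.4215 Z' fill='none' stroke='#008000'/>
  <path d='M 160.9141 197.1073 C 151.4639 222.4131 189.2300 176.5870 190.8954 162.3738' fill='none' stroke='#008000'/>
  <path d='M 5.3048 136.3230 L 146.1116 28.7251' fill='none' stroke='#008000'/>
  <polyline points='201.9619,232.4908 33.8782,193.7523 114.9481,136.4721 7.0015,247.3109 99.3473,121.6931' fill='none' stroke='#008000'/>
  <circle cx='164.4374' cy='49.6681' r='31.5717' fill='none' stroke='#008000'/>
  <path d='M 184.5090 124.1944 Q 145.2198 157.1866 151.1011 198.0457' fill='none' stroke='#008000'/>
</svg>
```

Since the viewBox matches the mm dimensions, user units are millimetres directly. The only transform is the Y-flip y_m = 254.6918 − y_svg.

Shape 1 is a closed polygon drawn with `<path>`. Its stroke #008000 means cut at S885, F491. After flipping Y the toolpath is (159.4134,23.7200) → (92.6786,207.8442) → (144.7619,217.2703) → (159.4134,23.7200), returning to the start.

Shape 2 is a cubic bezier drawn with `<path>`. Its stroke #008000 means cut at S885, F491. After flipping Y the toolpath is (160.9141,57.5845) → (161.3777,50.3370) → (171.7364,60.1316) → (184.1793,77.3361) → (190.8954,92.3180).

Shape 3 is a line segment drawn with `<path>`. Its stroke #008000 means cut at S885, F491. After flipping Y the toolpath is (5.3048,118.3688) → (146.1116,225.9667).

Shape 4 is a open polyline drawn with `<polyline>`. Its stroke #008000 means cut at S885, F491. After flipping Y the toolpath is (201.9619,22.2010) → (33.8782,60.9395) → (114.9481,118.2197) → (7.0015,7.3809) → (99.3473,132.9987).

Shape 5 is a circle drawn with `<circle>`. Its stroke #008000 means cut at S885, F491. After flipping Y the toolpath is (196.0091,205.0237) → (186.7620,227.3483) → (164.4374,236.5954) → (142.1128,227.3483) → (132.8657,205.0237) → (142.1128,182.6991) → (164.4374,173.4520) → (186.7620,182.6991) → (196.0091,205.0237), returning to the start.

Shape 6 is a quadratic bezier drawn with `<path>`. Its stroke #008000 means cut at S885, F491. After flipping Y the toolpath is (184.5090,130.4974) → (167.6876,113.5096) → (156.5124,95.5385) → (150.9836,76.5840) → (151.1011,56.6461).

(Gcodetools for Inkscape — laser output)
G21
G90
G0 X159.4134 Y23.7200
M4 S885
G1 X92.6786 Y207.8442 F491
G1 X144.7619 Y217.2703
G1 X159.4134 Y23.7200
M5
G0 X160.9141 Y57.5845
M4 S885
G1 X161.3777 Y50.3370 F491
G1 X171.7364 Y60.1316
G1 X184.1793 Y77.3361
G1 X190.8954 Y92.3180
M5
G0 X5.3048 Y118.3688
M4 S885
G1 X146.1116 Y225.9667 F491
M5
G0 X201.9619 Y22.2010
M4 S885
G1 X33.8782 Y60.9395 F491
G1 X114.9481 Y118.2197
G1 X7.0015 Y7.3809
G1 X99.3473 Y132.9987
M5
G0 X196.0091 Y205.0237
M4 S885
G1 X186.7620 Y227.3483 F491
G1 X164.4374 Y236.5954
G1 X142.1128 Y227.3483
G1 X132.8657 Y205.0237
G1 X142.1128 Y182.6991
G1 X164.4374 Y173.4520
G1 X186.7620 Y182.6991
G1 X196.0091 Y205.0237
M5
G0 X184.5090 Y130.4974
M4 S885
G1 X167.6876 Y113.5096 F491
G1 X156.5124 Y95.5385
G1 X150.9836 Y76.5840
G1 X151.1011 Y56.6461
M5
G0 X0.0000 Y0.0000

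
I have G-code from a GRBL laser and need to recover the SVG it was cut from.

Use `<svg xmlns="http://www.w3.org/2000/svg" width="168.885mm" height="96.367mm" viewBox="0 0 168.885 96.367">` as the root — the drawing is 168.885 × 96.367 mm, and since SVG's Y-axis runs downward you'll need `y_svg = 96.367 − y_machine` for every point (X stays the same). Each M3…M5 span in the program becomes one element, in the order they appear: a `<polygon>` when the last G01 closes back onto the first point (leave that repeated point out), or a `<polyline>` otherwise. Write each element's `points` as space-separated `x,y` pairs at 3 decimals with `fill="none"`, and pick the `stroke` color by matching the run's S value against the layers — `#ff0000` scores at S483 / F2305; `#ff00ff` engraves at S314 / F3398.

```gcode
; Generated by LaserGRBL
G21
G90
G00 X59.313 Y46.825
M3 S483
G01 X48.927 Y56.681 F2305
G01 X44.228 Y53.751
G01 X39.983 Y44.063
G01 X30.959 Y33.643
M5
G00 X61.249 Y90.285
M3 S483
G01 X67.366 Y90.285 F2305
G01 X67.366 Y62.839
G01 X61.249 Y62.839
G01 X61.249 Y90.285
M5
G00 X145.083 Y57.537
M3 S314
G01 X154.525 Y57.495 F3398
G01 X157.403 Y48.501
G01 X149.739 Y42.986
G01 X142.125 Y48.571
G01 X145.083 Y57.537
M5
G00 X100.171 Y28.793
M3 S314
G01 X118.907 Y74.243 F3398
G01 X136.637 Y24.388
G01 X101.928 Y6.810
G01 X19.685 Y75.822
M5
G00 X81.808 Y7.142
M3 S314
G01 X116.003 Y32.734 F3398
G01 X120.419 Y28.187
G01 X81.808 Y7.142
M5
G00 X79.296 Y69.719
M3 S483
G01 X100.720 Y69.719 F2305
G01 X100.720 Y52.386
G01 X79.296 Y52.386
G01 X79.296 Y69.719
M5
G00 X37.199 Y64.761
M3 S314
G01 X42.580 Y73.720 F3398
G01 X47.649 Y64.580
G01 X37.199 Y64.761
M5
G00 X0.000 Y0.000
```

<svg xmlns="http://www.w3.org/2000/svg" width="168.885mm" height="96.367mm" viewBox="0 0 168.885 96.367">
  <polyline points="59.313,49.542 48.927,39.686 44.228,42.616 39.983,52.304 30.959,62.724" fill="none" stroke="#ff0000"/>
  <polygon points="61.249,6.082 67.366,6.082 67.366,33.528 61.249,33.528" fill="none" stroke="#ff0000"/>
  <polygon points="145.083,38.830 154.525,38.872 157.403,47.866 149.739,53.381 142.125,47.796" fill="none" stroke="#ff00ff"/>
  <polyline points="100.171,67.574 118.907,22.124 136.637,71.979 101.928,89.557 19.685,20.545" fill="none" stroke="#ff00ff"/>
  <polygon points="81.808,89.225 116.003,63.633 120.419,68.180" fill="none" stroke="#ff00ff"/>
  <polygon points="79.296,26.648 100.720,26.648 100.720,43.981 79.296,43.981" fill="none" stroke="#ff0000"/>
  <polygon points="37.199,31.606 42.580,22.647 47.649,31.787" fill="none" stroke="#ff00ff"/>
</svg>

y_svg = 96.367 − y_m.

[1] S483→`#ff0000` (score); open run; points: 59.313,49.542 48.927,39.686 44.228,42.616 39.983,52.304 30.959,62.724

[2] S483→`#ff0000` (score); closed run; points: 61.249,6.082 67.366,6.082 67.366,33.528 61.249,33.528

[3] S314→`#ff00ff` (engrave); closed run; points: 145.083,38.830 154.525,38.872 157.403,47.866 149.739,53.381 142.125,47.796

[4] S314→`#ff00ff` (engrave); open run; points: 100.171,67.574 118.907,22.124 136.637,71.979 101.928,89.557 19.685,20.545

[5] S314→`#ff00ff` (engrave); closed run; points: 81.808,89.225 116.003,63.633 120.419,68.180

[6] S483→`#ff0000` (score); closed run; points: 79.296,26.648 100.720,26.648 100.720,43.981 79.296,43.981

[7] S314→`#ff00ff` (engrave); closed run; points: 37.199,31.606 42.580,22.647 47.649,31.787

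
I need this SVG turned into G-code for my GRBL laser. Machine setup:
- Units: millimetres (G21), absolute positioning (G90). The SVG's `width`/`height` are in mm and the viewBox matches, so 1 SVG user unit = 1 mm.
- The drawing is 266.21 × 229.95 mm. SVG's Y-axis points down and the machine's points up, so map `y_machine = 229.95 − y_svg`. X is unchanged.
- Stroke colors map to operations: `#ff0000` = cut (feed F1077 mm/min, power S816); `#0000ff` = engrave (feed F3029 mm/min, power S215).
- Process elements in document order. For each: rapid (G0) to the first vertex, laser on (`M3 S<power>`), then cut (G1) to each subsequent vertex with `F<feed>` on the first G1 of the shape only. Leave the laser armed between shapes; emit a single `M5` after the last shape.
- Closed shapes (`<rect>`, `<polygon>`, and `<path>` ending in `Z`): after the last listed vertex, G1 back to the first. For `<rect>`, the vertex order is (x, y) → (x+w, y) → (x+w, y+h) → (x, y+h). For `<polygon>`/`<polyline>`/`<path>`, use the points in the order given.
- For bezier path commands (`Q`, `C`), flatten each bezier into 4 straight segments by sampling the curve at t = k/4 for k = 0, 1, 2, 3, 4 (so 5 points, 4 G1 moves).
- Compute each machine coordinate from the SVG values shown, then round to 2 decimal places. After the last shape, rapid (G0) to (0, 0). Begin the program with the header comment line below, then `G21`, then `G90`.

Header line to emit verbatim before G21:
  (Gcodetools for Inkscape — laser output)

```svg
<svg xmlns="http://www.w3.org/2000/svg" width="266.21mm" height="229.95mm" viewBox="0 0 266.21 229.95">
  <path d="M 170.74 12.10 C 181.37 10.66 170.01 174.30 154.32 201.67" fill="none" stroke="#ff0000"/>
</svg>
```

(Gcodetools for Inkscape — laser output)
G21
G90
G0 X170.74 Y217.85
M3 S816
G1 X174.87 Y192.69 F1077
G1 X172.40 Y133.87
G1 X165.00 Y69.65
G1 X154.32 Y28.28
M5
G0 X0.00 Y0.00

Since the viewBox matches the mm dimensions, user units are millimetres directly. The only transform is the Y-flip y_m = 229.95 − y_svg.

Shape 1 is a cubic bezier drawn with `<path>`. Its stroke #ff0000 means cut at S816, F1077. After flipping Y the toolpath is (170.74,217.85) → (174.87,192.69) → (172.40,133.87) → (165.00,69.65) → (154.32,28.28).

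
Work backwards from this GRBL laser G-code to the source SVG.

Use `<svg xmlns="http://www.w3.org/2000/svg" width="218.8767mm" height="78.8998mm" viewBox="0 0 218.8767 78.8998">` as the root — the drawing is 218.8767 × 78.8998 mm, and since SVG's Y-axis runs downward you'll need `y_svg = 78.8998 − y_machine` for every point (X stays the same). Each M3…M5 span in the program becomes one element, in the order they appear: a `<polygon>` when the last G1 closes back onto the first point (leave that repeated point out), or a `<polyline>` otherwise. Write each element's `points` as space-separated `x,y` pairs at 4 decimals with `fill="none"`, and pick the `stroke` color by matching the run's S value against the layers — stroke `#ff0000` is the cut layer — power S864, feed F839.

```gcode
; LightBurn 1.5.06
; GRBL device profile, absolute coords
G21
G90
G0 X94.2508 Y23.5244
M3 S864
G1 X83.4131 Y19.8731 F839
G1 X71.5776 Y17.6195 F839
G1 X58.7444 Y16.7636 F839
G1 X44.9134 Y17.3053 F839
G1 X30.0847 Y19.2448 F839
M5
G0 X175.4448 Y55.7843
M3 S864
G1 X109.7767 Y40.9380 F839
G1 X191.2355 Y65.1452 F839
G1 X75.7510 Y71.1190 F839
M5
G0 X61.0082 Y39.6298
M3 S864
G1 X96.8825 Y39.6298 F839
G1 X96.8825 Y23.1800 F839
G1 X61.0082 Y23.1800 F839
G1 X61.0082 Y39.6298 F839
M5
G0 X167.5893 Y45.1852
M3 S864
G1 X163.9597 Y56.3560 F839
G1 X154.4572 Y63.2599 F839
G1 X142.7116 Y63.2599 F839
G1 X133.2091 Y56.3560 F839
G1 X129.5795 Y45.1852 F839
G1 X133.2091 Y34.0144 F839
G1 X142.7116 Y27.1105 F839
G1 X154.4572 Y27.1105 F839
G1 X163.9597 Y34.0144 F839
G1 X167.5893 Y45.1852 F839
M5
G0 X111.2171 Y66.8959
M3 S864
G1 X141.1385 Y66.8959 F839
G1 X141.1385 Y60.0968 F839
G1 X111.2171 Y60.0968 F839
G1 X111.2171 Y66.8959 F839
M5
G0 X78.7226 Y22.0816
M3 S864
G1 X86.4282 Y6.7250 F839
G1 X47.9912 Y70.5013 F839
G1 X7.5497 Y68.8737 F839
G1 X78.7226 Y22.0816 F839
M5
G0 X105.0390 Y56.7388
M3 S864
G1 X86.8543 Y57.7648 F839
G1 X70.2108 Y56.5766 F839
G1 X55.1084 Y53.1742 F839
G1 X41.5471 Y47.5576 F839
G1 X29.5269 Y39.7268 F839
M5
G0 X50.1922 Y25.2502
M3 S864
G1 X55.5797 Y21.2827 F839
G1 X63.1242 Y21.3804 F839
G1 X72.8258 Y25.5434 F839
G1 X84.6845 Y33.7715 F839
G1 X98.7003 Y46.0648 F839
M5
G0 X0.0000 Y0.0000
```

<svg xmlns="http://www.w3.org/2000/svg" width="218.8767mm" height="78.8998mm" viewBox="0 0 218.8767 78.8998">
  <polyline points="94.2508,55.3754 83.4131,59.0267 71.5776,61.2803 58.7444,62.1362 44.9134,61.5945 30.0847,59.6550" fill="none" stroke="#ff0000"/>
  <polyline points="175.4448,23.1155 109.7767,37.9618 191.2355,13.7546 75.7510,7.7808" fill="none" stroke="#ff0000"/>
  <polygon points="61.0082,39.2700 96.8825,39.2700 96.8825,55.7198 61.0082,55.7198" fill="none" stroke="#ff0000"/>
  <polygon points="167.5893,33.7146 163.9597,22.5438 154.4572,15.6399 142.7116,15.6399 133.2091,22.5438 129.5795,33.7146 133.2091,44.8854 142.7116,51.7893 154.4572,51.7893 163.9597,44.8854" fill="none" stroke="#ff0000"/>
  <polygon points="111.2171,12.0039 141.1385,12.0039 141.1385,18.8030 111.2171,18.8030" fill="none" stroke="#ff0000"/>
  <polygon points="78.7226,56.8182 86.4282,72.1748 47.9912,8.3985 7.5497,10.0261" fill="none" stroke="#ff0000"/>
  <polyline points="105.0390,22.1610 86.8543,21.1350 70.2108,22.3232 55.1084,25.7256 41.5471,31.3422 29.5269,39.1730" fill="none" stroke="#ff0000"/>
  <polyline points="50.1922,53.6496 55.5797,57.6171 63.1242,57.5194 72.8258,53.3564 84.6845,45.1283 98.7003,32.8350" fill="none" stroke="#ff0000"/>
</svg>

Machine Y-up, SVG Y-down with viewBox height 78.8998, so y_svg = 78.8998 − y_machine; X carries over. Every run uses S864, so all elements get stroke `#ff0000` (cut).

Run 1: The run is open, so emit a `<polyline>` with points (Y-flipped): 94.2508,55.3754 83.4131,59.0267 71.5776,61.2803 58.7444,62.1362 44.9134,61.5945 30.0847,59.6550.

Run 2: The run is open, so emit a `<polyline>` with points (Y-flipped): 175.4448,23.1155 109.7767,37.9618 191.2355,13.7546 75.7510,7.7808.

Run 3: The run returns to its start, so emit a `<polygon>` with points (Y-flipped): 61.0082,39.2700 96.8825,39.2700 96.8825,55.7198 61.0082,55.7198.

Run 4: The run returns to its start, so emit a `<polygon>` with points (Y-flipped): 167.5893,33.7146 163.9597,22.5438 154.4572,15.6399 142.7116,15.6399 133.2091,22.5438 129.5795,33.7146 133.2091,44.8854 142.7116,51.7893 154.4572,51.7893 163.9597,44.8854.

Run 5: The run returns to its start, so emit a `<polygon>` with points (Y-flipped): 111.2171,12.0039 141.1385,12.0039 141.1385,18.8030 111.2171,18.8030.

Run 6: The run returns to its start, so emit a `<polygon>` with points (Y-flipped): 78.7226,56.8182 86.4282,72.1748 47.9912,8.3985 7.5497,10.0261.

Run 7: The run is open, so emit a `<polyline>` with points (Y-flipped): 105.0390,22.1610 86.8543,21.1350 70.2108,22.3232 55.1084,25.7256 41.5471,31.3422 29.5269,39.1730.

Run 8: The run is open, so emit a `<polyline>` with points (Y-flipped): 50.1922,53.6496 55.5797,57.6171 63.1242,57.5194 72.8258,53.3564 84.6845,45.1283 98.7003,32.8350.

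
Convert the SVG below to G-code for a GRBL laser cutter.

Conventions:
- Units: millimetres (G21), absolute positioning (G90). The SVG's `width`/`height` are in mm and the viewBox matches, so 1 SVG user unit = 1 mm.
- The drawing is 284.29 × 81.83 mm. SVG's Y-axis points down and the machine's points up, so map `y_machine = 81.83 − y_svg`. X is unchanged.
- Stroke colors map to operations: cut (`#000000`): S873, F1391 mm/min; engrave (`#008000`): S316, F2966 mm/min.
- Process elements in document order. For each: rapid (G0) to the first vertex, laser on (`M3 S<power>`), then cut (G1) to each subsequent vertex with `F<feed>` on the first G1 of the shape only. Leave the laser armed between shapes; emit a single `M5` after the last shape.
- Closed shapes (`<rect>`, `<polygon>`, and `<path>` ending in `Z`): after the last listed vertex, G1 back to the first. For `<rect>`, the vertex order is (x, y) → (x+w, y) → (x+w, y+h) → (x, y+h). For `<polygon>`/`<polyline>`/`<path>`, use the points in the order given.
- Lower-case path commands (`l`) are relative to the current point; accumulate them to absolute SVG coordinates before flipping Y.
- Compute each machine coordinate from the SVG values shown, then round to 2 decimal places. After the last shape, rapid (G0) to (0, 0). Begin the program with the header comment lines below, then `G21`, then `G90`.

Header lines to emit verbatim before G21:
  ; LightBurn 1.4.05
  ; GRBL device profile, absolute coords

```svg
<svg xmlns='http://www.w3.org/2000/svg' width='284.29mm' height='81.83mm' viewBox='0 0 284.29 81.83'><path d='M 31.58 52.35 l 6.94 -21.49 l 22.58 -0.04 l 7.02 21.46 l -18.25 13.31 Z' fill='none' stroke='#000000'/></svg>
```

; LightBurn 1.4.05
; GRBL device profile, absolute coords
G21
G90
G0 X31.58 Y29.48
M3 S873
G1 X38.52 Y50.97 F1391
G1 X61.10 Y51.01
G1 X68.12 Y29.55
G1 X49.87 Y16.24
G1 X31.58 Y29.48
M5
G0 X0.00 Y0.00

1 u = 1 mm; y_m = 81.83 − y.

[1] `<path>` regular polygon, #000000→cut S873 F1391: (31.58,29.48) → (38.52,50.97) → (61.10,51.01) → (68.12,29.55) → (49.87,16.24) → (31.58,29.48) (closed)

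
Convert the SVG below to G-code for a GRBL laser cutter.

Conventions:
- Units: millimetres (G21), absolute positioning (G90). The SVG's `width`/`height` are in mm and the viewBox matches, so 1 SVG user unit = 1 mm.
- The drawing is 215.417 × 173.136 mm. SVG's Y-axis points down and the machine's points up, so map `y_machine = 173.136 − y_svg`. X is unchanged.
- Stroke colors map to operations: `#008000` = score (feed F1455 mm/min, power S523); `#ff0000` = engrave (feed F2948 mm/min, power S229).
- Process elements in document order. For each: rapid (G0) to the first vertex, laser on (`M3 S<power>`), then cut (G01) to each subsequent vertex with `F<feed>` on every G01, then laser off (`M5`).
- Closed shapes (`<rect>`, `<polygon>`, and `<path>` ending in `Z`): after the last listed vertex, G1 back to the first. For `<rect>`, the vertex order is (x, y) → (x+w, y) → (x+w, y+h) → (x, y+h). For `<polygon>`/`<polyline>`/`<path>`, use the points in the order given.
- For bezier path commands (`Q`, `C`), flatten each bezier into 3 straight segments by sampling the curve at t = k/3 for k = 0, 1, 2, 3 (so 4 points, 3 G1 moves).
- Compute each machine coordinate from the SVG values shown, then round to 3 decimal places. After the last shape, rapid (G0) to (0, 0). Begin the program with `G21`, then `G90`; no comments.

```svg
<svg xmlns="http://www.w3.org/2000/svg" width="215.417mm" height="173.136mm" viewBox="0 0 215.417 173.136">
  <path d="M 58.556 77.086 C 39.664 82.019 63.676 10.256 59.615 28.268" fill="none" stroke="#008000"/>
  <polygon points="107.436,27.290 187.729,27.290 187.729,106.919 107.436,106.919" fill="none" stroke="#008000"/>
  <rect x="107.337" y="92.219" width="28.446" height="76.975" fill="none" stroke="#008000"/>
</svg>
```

viewBox `0 0 215.417 173.136` with mm width/height → 1 unit = 1 mm. Flip: y_m = 173.136 − y_svg.

**Shape 1** — `<path>` cubic bezier, stroke `#008000` → score (S523, F1455). Control points (SVG): P0=(58.556,77.086), P1=(39.664,82.019), P2=(63.676,10.256), P3=(59.615,28.268); sampled at t=k/3. Machine vertices: (58.556,96.050) → (51.337,110.517) → (56.947,139.121) → (59.615,144.868). Open path.

**Shape 2** — `<polygon>` rectangle, stroke `#008000` → score (S523, F1455). Machine vertices: (107.436,145.846) → (187.729,145.846) → (187.729,66.217) → (107.436,66.217) → (107.436,145.846). Closed: final G1 returns to the first vertex.

**Shape 3** — `<rect>` rectangle, stroke `#008000` → score (S523, F1455). Machine vertices: (107.337,80.917) → (135.783,80.917) → (135.783,3.942) → (107.337,3.942) → (107.337,80.917). Closed: final G1 returns to the first vertex.

G21
G90
G0 X58.556 Y96.050
M3 S523
G01 X51.337 Y110.517 F1455
G01 X56.947 Y139.121 F1455
G01 X59.615 Y144.868 F1455
M5
G0 X107.436 Y145.846
M3 S523
G01 X187.729 Y145.846 F1455
G01 X187.729 Y66.217 F1455
G01 X107.436 Y66.217 F1455
G01 X107.436 Y145.846 F1455
M5
G0 X107.337 Y80.917
M3 S523
G01 X135.783 Y80.917 F1455
G01 X135.783 Y3.942 F1455
G01 X107.337 Y3.942 F1455
G01 X107.337 Y80.917 F1455
M5
G0 X0.000 Y0.000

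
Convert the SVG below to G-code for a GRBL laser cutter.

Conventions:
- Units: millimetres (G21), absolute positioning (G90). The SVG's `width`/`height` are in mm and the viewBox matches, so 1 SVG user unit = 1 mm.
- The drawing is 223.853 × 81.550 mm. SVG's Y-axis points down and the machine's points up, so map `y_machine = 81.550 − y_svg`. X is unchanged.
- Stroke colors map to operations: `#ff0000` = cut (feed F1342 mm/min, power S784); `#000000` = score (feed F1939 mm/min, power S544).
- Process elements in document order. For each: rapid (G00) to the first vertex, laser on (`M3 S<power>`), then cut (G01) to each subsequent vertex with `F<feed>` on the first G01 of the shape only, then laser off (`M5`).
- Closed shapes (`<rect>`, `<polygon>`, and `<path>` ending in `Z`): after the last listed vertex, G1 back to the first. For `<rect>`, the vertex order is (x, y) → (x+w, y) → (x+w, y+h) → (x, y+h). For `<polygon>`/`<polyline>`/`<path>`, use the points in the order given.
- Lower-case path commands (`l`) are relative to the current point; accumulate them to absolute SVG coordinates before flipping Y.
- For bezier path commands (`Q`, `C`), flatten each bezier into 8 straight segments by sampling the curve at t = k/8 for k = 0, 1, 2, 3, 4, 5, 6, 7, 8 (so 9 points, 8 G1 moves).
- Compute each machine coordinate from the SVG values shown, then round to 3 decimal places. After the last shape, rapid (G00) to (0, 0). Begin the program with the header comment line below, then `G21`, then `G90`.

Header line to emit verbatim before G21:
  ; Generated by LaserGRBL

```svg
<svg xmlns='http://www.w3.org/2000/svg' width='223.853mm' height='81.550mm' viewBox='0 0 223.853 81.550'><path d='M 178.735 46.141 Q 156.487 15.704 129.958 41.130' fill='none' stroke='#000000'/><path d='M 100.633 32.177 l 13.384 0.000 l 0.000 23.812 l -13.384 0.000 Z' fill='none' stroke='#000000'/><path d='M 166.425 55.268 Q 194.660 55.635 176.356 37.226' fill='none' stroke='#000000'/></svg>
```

; Generated by LaserGRBL
G21
G90
G00 X178.735 Y35.409
M3 S544
G01 X173.106 Y42.145 F1939
G01 X167.343 Y47.136
G01 X161.447 Y50.381
G01 X155.417 Y51.880
G01 X149.253 Y51.634
G01 X142.955 Y49.642
G01 X136.523 Y45.904
G01 X129.958 Y40.420
M5
G00 X100.633 Y49.373
M3 S544
G01 X114.017 Y49.373 F1939
G01 X114.017 Y25.561
G01 X100.633 Y25.561
G01 X100.633 Y49.373
M5
G00 X166.425 Y26.282
M3 S544
G01 X172.757 Y26.484 F1939
G01 X177.634 Y27.272
G01 X181.057 Y28.647
G01 X183.025 Y30.609
G01 X183.539 Y33.158
G01 X182.599 Y36.293
G01 X180.205 Y40.015
G01 X176.356 Y44.324
M5
G00 X0.000 Y0.000

Since the viewBox matches the mm dimensions, user units are millimetres directly. The only transform is the Y-flip y_m = 81.550 − y_svg.

Shape 1 is a quadratic bezier drawn with `<path>`. Its stroke #000000 means score at S544, F1939. After flipping Y the toolpath is (178.735,35.409) → (173.106,42.145) → (167.343,47.136) → (161.447,50.381) → (155.417,51.880) → (149.253,51.634) → (142.955,49.642) → (136.523,45.904) → (129.958,40.420).

Shape 2 is a rectangle drawn with `<path>`. Its stroke #000000 means score at S544, F1939. After flipping Y the toolpath is (100.633,49.373) → (114.017,49.373) → (114.017,25.561) → (100.633,25.561) → (100.633,49.373), returning to the start.

Shape 3 is a quadratic bezier drawn with `<path>`. Its stroke #000000 means score at S544, F1939. After flipping Y the toolpath is (166.425,26.282) → (172.757,26.484) → (177.634,27.272) → (181.057,28.647) → (183.025,30.609) → (183.539,33.158) → (182.599,36.293) → (180.205,40.015) → (176.356,44.324).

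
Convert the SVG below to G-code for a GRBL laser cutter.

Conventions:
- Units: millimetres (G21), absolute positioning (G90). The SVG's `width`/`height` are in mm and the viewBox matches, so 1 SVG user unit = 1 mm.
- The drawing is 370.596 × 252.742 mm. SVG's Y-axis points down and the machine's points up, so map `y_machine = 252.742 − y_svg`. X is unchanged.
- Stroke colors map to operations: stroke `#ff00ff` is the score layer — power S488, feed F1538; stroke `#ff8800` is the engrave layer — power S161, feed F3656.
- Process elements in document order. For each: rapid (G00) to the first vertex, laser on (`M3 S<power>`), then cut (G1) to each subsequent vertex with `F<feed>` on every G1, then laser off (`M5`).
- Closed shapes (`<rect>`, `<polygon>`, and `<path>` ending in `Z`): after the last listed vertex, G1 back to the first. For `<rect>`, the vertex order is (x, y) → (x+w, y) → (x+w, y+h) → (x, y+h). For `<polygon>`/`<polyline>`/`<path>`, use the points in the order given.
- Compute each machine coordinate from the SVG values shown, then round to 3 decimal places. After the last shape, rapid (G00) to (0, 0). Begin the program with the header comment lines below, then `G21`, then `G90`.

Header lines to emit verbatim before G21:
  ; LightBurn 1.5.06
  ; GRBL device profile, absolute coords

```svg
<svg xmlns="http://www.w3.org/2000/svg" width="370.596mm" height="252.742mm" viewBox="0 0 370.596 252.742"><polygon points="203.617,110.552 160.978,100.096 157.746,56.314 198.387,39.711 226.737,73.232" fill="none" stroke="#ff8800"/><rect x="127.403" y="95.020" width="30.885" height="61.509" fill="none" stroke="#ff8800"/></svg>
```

; LightBurn 1.5.06
; GRBL device profile, absolute coords
G21
G90
G00 X203.617 Y142.190
M3 S161
G1 X160.978 Y152.646 F3656
G1 X157.746 Y196.428 F3656
G1 X198.387 Y213.031 F3656
G1 X226.737 Y179.510 F3656
G1 X203.617 Y142.190 F3656
M5
G00 X127.403 Y157.722
M3 S161
G1 X158.288 Y157.722 F3656
G1 X158.288 Y96.213 F3656
G1 X127.403 Y96.213 F3656
G1 X127.403 Y157.722 F3656
M5
G00 X0.000 Y0.000

viewBox `0 0 370.596 252.742` with mm width/height → 1 unit = 1 mm. Flip: y_m = 252.742 − y_svg.

**Shape 1** — `<polygon>` regular polygon, stroke `#ff8800` → engrave (S161, F3656). Machine vertices: (203.617,142.190) → (160.978,152.646) → (157.746,196.428) → (198.387,213.031) → (226.737,179.510) → (203.617,142.190). Closed: final G1 returns to the first vertex.

**Shape 2** — `<rect>` rectangle, stroke `#ff8800` → engrave (S161, F3656). Machine vertices: (127.403,157.722) → (158.288,157.722) → (158.288,96.213) → (127.403,96.213) → (127.403,157.722). Closed: final G1 returns to the first vertex.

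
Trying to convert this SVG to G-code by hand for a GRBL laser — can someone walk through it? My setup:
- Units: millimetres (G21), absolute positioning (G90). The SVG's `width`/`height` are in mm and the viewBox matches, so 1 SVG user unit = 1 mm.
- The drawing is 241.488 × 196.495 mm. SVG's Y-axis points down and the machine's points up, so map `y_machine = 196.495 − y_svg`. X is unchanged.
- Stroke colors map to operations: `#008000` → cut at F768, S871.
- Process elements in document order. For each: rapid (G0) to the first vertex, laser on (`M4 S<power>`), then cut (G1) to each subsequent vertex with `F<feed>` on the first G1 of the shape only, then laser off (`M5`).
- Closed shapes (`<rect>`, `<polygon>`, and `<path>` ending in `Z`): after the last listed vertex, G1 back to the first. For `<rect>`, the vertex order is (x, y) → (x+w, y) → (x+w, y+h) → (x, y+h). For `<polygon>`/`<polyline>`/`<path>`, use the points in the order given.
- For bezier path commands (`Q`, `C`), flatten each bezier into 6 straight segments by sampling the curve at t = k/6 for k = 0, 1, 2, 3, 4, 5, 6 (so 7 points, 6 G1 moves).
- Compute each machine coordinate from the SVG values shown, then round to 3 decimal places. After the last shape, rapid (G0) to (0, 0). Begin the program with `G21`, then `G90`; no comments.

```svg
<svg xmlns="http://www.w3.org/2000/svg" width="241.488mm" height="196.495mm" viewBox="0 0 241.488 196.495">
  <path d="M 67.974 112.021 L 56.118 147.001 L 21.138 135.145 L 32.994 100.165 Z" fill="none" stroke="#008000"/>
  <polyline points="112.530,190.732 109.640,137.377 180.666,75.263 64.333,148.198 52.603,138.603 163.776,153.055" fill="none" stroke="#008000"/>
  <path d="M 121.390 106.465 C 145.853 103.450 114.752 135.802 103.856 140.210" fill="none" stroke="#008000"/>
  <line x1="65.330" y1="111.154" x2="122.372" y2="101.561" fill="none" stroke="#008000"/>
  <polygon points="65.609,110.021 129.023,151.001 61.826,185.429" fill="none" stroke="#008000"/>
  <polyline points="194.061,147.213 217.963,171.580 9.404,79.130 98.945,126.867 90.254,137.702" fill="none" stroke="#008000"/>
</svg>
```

Since the viewBox matches the mm dimensions, user units are millimetres directly. The only transform is the Y-flip y_m = 196.495 − y_svg.

Shape 1 is a regular polygon drawn with `<path>`. Its stroke #008000 means cut at S871, F768. After flipping Y the toolpath is (67.974,84.474) → (56.118,49.494) → (21.138,61.350) → (32.994,96.330) → (67.974,84.474), returning to the start.

Shape 2 is a open polyline drawn with `<polyline>`. Its stroke #008000 means cut at S871, F768. After flipping Y the toolpath is (112.530,5.763) → (109.640,59.118) → (180.666,121.232) → (64.333,48.297) → (52.603,57.892) → (163.776,43.440).

Shape 3 is a cubic bezier drawn with `<path>`. Its stroke #008000 means cut at S871, F768. After flipping Y the toolpath is (121.390,90.030) → (129.342,88.883) → (130.138,83.601) → (125.883,75.941) → (118.681,67.663) → (110.637,60.525) → (103.856,56.285).

Shape 4 is a line segment drawn with `<line>`. Its stroke #008000 means cut at S871, F768. After flipping Y the toolpath is (65.330,85.341) → (122.372,94.934).

Shape 5 is a regular polygon drawn with `<polygon>`. Its stroke #008000 means cut at S871, F768. After flipping Y the toolpath is (65.609,86.474) → (129.023,45.494) → (61.826,11.066) → (65.609,86.474), returning to the start.

Shape 6 is a open polyline drawn with `<polyline>`. Its stroke #008000 means cut at S871, F768. After flipping Y the toolpath is (194.061,49.282) → (217.963,24.915) → (9.404,117.365) → (98.945,69.628) → (90.254,58.793).

G21
G90
G0 X67.974 Y84.474
M4 S871
G1 X56.118 Y49.494 F768
G1 X21.138 Y61.350
G1 X32.994 Y96.330
G1 X67.974 Y84.474
M5
G0 X112.530 Y5.763
M4 S871
G1 X109.640 Y59.118 F768
G1 X180.666 Y121.232
G1 X64.333 Y48.297
G1 X52.603 Y57.892
G1 X163.776 Y43.440
M5
G0 X121.390 Y90.030
M4 S871
G1 X129.342 Y88.883 F768
G1 X130.138 Y83.601
G1 X125.883 Y75.941
G1 X118.681 Y67.663
G1 X110.637 Y60.525
G1 X103.856 Y56.285
M5
G0 X65.330 Y85.341
M4 S871
G1 X122.372 Y94.934 F768
M5
G0 X65.609 Y86.474
M4 S871
G1 X129.023 Y45.494 F768
G1 X61.826 Y11.066
G1 X65.609 Y86.474
M5
G0 X194.061 Y49.282
M4 S871
G1 X217.963 Y24.915 F768
G1 X9.404 Y117.365
G1 X98.945 Y69.628
G1 X90.254 Y58.793
M5
G0 X0.000 Y0.000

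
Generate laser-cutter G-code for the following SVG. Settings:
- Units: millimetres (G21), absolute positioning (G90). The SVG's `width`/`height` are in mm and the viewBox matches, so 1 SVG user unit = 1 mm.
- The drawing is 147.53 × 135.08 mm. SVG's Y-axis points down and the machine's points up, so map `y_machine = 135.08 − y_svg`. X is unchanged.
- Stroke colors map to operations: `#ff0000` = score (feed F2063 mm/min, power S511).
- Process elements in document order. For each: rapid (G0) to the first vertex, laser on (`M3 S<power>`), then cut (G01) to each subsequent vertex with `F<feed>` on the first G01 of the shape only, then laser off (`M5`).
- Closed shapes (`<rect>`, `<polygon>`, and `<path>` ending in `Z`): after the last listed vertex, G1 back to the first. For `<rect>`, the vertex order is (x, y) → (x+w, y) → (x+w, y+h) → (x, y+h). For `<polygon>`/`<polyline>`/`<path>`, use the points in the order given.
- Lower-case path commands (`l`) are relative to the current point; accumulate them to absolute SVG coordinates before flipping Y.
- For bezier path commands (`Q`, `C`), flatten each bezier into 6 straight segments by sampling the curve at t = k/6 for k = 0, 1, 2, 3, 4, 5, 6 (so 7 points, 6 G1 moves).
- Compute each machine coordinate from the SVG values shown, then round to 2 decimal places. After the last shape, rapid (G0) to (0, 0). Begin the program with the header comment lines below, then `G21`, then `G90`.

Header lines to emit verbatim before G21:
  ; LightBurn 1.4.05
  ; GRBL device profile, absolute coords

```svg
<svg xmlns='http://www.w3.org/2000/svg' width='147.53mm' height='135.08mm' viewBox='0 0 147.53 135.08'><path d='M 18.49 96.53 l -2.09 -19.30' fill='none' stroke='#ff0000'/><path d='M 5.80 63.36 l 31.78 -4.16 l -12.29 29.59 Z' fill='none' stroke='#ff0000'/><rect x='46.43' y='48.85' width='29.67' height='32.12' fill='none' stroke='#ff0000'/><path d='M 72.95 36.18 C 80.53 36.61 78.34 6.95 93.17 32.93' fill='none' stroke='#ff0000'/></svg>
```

; LightBurn 1.4.05
; GRBL device profile, absolute coords
G21
G90
G0 X18.49 Y38.55
M3 S511
G01 X16.40 Y57.85 F2063
M5
G0 X5.80 Y71.72
M3 S511
G01 X37.58 Y75.88 F2063
G01 X25.29 Y46.29
G01 X5.80 Y71.72
M5
G0 X46.43 Y86.23
M3 S511
G01 X76.10 Y86.23 F2063
G01 X76.10 Y54.11
G01 X46.43 Y54.11
G01 X46.43 Y86.23
M5
G0 X72.95 Y98.90
M3 S511
G01 X76.05 Y100.80 F2063
G01 X78.27 Y105.32
G01 X80.34 Y110.11
G01 X83.02 Y112.76
G01 X87.05 Y110.90
G01 X93.17 Y102.15
M5
G0 X0.00 Y0.00

Since the viewBox matches the mm dimensions, user units are millimetres directly. The only transform is the Y-flip y_m = 135.08 − y_svg.

Shape 1 is a line segment drawn with `<path>`. Its stroke #ff0000 means score at S511, F2063. After flipping Y the toolpath is (18.49,38.55) → (16.40,57.85).

Shape 2 is a regular polygon drawn with `<path>`. Its stroke #ff0000 means score at S511, F2063. After flipping Y the toolpath is (5.80,71.72) → (37.58,75.88) → (25.29,46.29) → (5.80,71.72), returning to the start.

Shape 3 is a rectangle drawn with `<rect>`. Its stroke #ff0000 means score at S511, F2063. After flipping Y the toolpath is (46.43,86.23) → (76.10,86.23) → (76.10,54.11) → (46.43,54.11) → (46.43,86.23), returning to the start.

Shape 4 is a cubic bezier drawn with `<path>`. Its stroke #ff0000 means score at S511, F2063. After flipping Y the toolpath is (72.95,98.90) → (76.05,100.80) → (78.27,105.32) → (80.34,110.11) → (83.02,112.76) → (87.05,110.90) → (93.17,102.15).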